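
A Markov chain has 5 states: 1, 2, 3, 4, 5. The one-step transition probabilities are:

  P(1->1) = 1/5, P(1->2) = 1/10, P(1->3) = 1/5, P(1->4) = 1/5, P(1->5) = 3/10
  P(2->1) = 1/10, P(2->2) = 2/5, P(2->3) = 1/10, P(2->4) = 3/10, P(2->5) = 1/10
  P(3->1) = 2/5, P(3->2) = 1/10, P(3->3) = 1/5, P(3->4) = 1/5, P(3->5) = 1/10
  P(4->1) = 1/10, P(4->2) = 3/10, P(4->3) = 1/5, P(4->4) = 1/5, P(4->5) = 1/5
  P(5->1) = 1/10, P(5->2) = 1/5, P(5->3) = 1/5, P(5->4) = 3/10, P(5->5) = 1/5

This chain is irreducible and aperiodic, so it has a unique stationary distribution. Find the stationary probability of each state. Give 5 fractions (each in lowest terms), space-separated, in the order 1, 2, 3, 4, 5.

Answer: 1321/7776 307/1296 457/2592 469/1944 683/3888

Derivation:
The stationary distribution satisfies pi = pi * P, i.e.:
  pi_1 = 1/5*pi_1 + 1/10*pi_2 + 2/5*pi_3 + 1/10*pi_4 + 1/10*pi_5
  pi_2 = 1/10*pi_1 + 2/5*pi_2 + 1/10*pi_3 + 3/10*pi_4 + 1/5*pi_5
  pi_3 = 1/5*pi_1 + 1/10*pi_2 + 1/5*pi_3 + 1/5*pi_4 + 1/5*pi_5
  pi_4 = 1/5*pi_1 + 3/10*pi_2 + 1/5*pi_3 + 1/5*pi_4 + 3/10*pi_5
  pi_5 = 3/10*pi_1 + 1/10*pi_2 + 1/10*pi_3 + 1/5*pi_4 + 1/5*pi_5
with normalization: pi_1 + pi_2 + pi_3 + pi_4 + pi_5 = 1.

Using the first 4 balance equations plus normalization, the linear system A*pi = b is:
  [-4/5, 1/10, 2/5, 1/10, 1/10] . pi = 0
  [1/10, -3/5, 1/10, 3/10, 1/5] . pi = 0
  [1/5, 1/10, -4/5, 1/5, 1/5] . pi = 0
  [1/5, 3/10, 1/5, -4/5, 3/10] . pi = 0
  [1, 1, 1, 1, 1] . pi = 1

Solving yields:
  pi_1 = 1321/7776
  pi_2 = 307/1296
  pi_3 = 457/2592
  pi_4 = 469/1944
  pi_5 = 683/3888

Verification (pi * P):
  1321/7776*1/5 + 307/1296*1/10 + 457/2592*2/5 + 469/1944*1/10 + 683/3888*1/10 = 1321/7776 = pi_1  (ok)
  1321/7776*1/10 + 307/1296*2/5 + 457/2592*1/10 + 469/1944*3/10 + 683/3888*1/5 = 307/1296 = pi_2  (ok)
  1321/7776*1/5 + 307/1296*1/10 + 457/2592*1/5 + 469/1944*1/5 + 683/3888*1/5 = 457/2592 = pi_3  (ok)
  1321/7776*1/5 + 307/1296*3/10 + 457/2592*1/5 + 469/1944*1/5 + 683/3888*3/10 = 469/1944 = pi_4  (ok)
  1321/7776*3/10 + 307/1296*1/10 + 457/2592*1/10 + 469/1944*1/5 + 683/3888*1/5 = 683/3888 = pi_5  (ok)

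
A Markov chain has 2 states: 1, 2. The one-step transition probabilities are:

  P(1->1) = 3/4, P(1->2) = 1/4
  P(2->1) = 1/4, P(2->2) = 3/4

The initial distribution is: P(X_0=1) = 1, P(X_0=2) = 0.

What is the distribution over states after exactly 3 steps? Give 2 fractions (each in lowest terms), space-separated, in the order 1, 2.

Answer: 9/16 7/16

Derivation:
Propagating the distribution step by step (d_{t+1} = d_t * P):
d_0 = (1=1, 2=0)
  d_1[1] = 1*3/4 + 0*1/4 = 3/4
  d_1[2] = 1*1/4 + 0*3/4 = 1/4
d_1 = (1=3/4, 2=1/4)
  d_2[1] = 3/4*3/4 + 1/4*1/4 = 5/8
  d_2[2] = 3/4*1/4 + 1/4*3/4 = 3/8
d_2 = (1=5/8, 2=3/8)
  d_3[1] = 5/8*3/4 + 3/8*1/4 = 9/16
  d_3[2] = 5/8*1/4 + 3/8*3/4 = 7/16
d_3 = (1=9/16, 2=7/16)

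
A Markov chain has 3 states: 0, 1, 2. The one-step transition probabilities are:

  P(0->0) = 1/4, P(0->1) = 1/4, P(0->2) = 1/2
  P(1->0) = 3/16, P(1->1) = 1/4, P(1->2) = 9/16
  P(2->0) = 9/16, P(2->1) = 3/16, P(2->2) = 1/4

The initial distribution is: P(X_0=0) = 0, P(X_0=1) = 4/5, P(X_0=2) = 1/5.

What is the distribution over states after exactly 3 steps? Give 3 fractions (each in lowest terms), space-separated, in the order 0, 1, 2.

Propagating the distribution step by step (d_{t+1} = d_t * P):
d_0 = (0=0, 1=4/5, 2=1/5)
  d_1[0] = 0*1/4 + 4/5*3/16 + 1/5*9/16 = 21/80
  d_1[1] = 0*1/4 + 4/5*1/4 + 1/5*3/16 = 19/80
  d_1[2] = 0*1/2 + 4/5*9/16 + 1/5*1/4 = 1/2
d_1 = (0=21/80, 1=19/80, 2=1/2)
  d_2[0] = 21/80*1/4 + 19/80*3/16 + 1/2*9/16 = 501/1280
  d_2[1] = 21/80*1/4 + 19/80*1/4 + 1/2*3/16 = 7/32
  d_2[2] = 21/80*1/2 + 19/80*9/16 + 1/2*1/4 = 499/1280
d_2 = (0=501/1280, 1=7/32, 2=499/1280)
  d_3[0] = 501/1280*1/4 + 7/32*3/16 + 499/1280*9/16 = 1467/4096
  d_3[1] = 501/1280*1/4 + 7/32*1/4 + 499/1280*3/16 = 4621/20480
  d_3[2] = 501/1280*1/2 + 7/32*9/16 + 499/1280*1/4 = 2131/5120
d_3 = (0=1467/4096, 1=4621/20480, 2=2131/5120)

Answer: 1467/4096 4621/20480 2131/5120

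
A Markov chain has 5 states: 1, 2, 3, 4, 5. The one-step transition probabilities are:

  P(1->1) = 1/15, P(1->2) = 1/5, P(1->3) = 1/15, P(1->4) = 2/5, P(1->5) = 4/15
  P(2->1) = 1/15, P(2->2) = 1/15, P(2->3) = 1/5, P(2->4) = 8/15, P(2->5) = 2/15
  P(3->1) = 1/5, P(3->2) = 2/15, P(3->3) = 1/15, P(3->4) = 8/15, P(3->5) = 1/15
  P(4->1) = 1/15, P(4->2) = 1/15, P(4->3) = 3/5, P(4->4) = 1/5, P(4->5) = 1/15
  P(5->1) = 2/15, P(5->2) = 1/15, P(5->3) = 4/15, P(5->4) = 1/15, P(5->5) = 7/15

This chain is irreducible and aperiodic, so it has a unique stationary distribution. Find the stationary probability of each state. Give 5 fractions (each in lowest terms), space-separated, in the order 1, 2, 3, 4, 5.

The stationary distribution satisfies pi = pi * P, i.e.:
  pi_1 = 1/15*pi_1 + 1/15*pi_2 + 1/5*pi_3 + 1/15*pi_4 + 2/15*pi_5
  pi_2 = 1/5*pi_1 + 1/15*pi_2 + 2/15*pi_3 + 1/15*pi_4 + 1/15*pi_5
  pi_3 = 1/15*pi_1 + 1/5*pi_2 + 1/15*pi_3 + 3/5*pi_4 + 4/15*pi_5
  pi_4 = 2/5*pi_1 + 8/15*pi_2 + 8/15*pi_3 + 1/5*pi_4 + 1/15*pi_5
  pi_5 = 4/15*pi_1 + 2/15*pi_2 + 1/15*pi_3 + 1/15*pi_4 + 7/15*pi_5
with normalization: pi_1 + pi_2 + pi_3 + pi_4 + pi_5 = 1.

Using the first 4 balance equations plus normalization, the linear system A*pi = b is:
  [-14/15, 1/15, 1/5, 1/15, 2/15] . pi = 0
  [1/5, -14/15, 2/15, 1/15, 1/15] . pi = 0
  [1/15, 1/5, -14/15, 3/5, 4/15] . pi = 0
  [2/5, 8/15, 8/15, -4/5, 1/15] . pi = 0
  [1, 1, 1, 1, 1] . pi = 1

Solving yields:
  pi_1 = 1903/16405
  pi_2 = 1664/16405
  pi_3 = 4749/16405
  pi_4 = 5447/16405
  pi_5 = 2642/16405

Verification (pi * P):
  1903/16405*1/15 + 1664/16405*1/15 + 4749/16405*1/5 + 5447/16405*1/15 + 2642/16405*2/15 = 1903/16405 = pi_1  (ok)
  1903/16405*1/5 + 1664/16405*1/15 + 4749/16405*2/15 + 5447/16405*1/15 + 2642/16405*1/15 = 1664/16405 = pi_2  (ok)
  1903/16405*1/15 + 1664/16405*1/5 + 4749/16405*1/15 + 5447/16405*3/5 + 2642/16405*4/15 = 4749/16405 = pi_3  (ok)
  1903/16405*2/5 + 1664/16405*8/15 + 4749/16405*8/15 + 5447/16405*1/5 + 2642/16405*1/15 = 5447/16405 = pi_4  (ok)
  1903/16405*4/15 + 1664/16405*2/15 + 4749/16405*1/15 + 5447/16405*1/15 + 2642/16405*7/15 = 2642/16405 = pi_5  (ok)

Answer: 1903/16405 1664/16405 4749/16405 5447/16405 2642/16405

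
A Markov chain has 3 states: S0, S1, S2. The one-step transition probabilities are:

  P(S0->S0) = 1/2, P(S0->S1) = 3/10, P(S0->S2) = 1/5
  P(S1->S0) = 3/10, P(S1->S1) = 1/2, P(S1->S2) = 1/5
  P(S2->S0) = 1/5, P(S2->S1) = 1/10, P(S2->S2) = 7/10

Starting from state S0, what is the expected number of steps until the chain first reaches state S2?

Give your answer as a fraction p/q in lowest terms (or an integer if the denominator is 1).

Answer: 5

Derivation:
Let h_i = expected steps to first reach S2 from state i.
Boundary: h_S2 = 0.
First-step equations for the other states:
  h_S0 = 1 + 1/2*h_S0 + 3/10*h_S1 + 1/5*h_S2
  h_S1 = 1 + 3/10*h_S0 + 1/2*h_S1 + 1/5*h_S2

Substituting h_S2 = 0 and rearranging gives the linear system (I - Q) h = 1:
  [1/2, -3/10] . (h_S0, h_S1) = 1
  [-3/10, 1/2] . (h_S0, h_S1) = 1

Solving yields:
  h_S0 = 5
  h_S1 = 5

Starting state is S0, so the expected hitting time is h_S0 = 5.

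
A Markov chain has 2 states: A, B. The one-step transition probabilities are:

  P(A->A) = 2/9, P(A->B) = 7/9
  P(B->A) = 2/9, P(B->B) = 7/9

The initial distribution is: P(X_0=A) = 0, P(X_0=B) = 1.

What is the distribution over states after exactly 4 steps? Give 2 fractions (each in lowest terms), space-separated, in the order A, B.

Answer: 2/9 7/9

Derivation:
Propagating the distribution step by step (d_{t+1} = d_t * P):
d_0 = (A=0, B=1)
  d_1[A] = 0*2/9 + 1*2/9 = 2/9
  d_1[B] = 0*7/9 + 1*7/9 = 7/9
d_1 = (A=2/9, B=7/9)
  d_2[A] = 2/9*2/9 + 7/9*2/9 = 2/9
  d_2[B] = 2/9*7/9 + 7/9*7/9 = 7/9
d_2 = (A=2/9, B=7/9)
  d_3[A] = 2/9*2/9 + 7/9*2/9 = 2/9
  d_3[B] = 2/9*7/9 + 7/9*7/9 = 7/9
d_3 = (A=2/9, B=7/9)
  d_4[A] = 2/9*2/9 + 7/9*2/9 = 2/9
  d_4[B] = 2/9*7/9 + 7/9*7/9 = 7/9
d_4 = (A=2/9, B=7/9)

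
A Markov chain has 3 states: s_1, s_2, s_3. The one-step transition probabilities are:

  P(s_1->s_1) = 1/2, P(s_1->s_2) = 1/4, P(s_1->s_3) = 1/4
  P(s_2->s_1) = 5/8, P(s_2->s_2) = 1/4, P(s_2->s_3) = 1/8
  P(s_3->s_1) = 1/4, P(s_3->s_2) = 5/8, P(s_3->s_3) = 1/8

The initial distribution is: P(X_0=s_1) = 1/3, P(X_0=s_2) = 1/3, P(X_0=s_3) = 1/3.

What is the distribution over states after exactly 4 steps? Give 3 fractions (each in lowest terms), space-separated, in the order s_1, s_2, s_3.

Answer: 6055/12288 1313/4096 1147/6144

Derivation:
Propagating the distribution step by step (d_{t+1} = d_t * P):
d_0 = (s_1=1/3, s_2=1/3, s_3=1/3)
  d_1[s_1] = 1/3*1/2 + 1/3*5/8 + 1/3*1/4 = 11/24
  d_1[s_2] = 1/3*1/4 + 1/3*1/4 + 1/3*5/8 = 3/8
  d_1[s_3] = 1/3*1/4 + 1/3*1/8 + 1/3*1/8 = 1/6
d_1 = (s_1=11/24, s_2=3/8, s_3=1/6)
  d_2[s_1] = 11/24*1/2 + 3/8*5/8 + 1/6*1/4 = 97/192
  d_2[s_2] = 11/24*1/4 + 3/8*1/4 + 1/6*5/8 = 5/16
  d_2[s_3] = 11/24*1/4 + 3/8*1/8 + 1/6*1/8 = 35/192
d_2 = (s_1=97/192, s_2=5/16, s_3=35/192)
  d_3[s_1] = 97/192*1/2 + 5/16*5/8 + 35/192*1/4 = 379/768
  d_3[s_2] = 97/192*1/4 + 5/16*1/4 + 35/192*5/8 = 163/512
  d_3[s_3] = 97/192*1/4 + 5/16*1/8 + 35/192*1/8 = 289/1536
d_3 = (s_1=379/768, s_2=163/512, s_3=289/1536)
  d_4[s_1] = 379/768*1/2 + 163/512*5/8 + 289/1536*1/4 = 6055/12288
  d_4[s_2] = 379/768*1/4 + 163/512*1/4 + 289/1536*5/8 = 1313/4096
  d_4[s_3] = 379/768*1/4 + 163/512*1/8 + 289/1536*1/8 = 1147/6144
d_4 = (s_1=6055/12288, s_2=1313/4096, s_3=1147/6144)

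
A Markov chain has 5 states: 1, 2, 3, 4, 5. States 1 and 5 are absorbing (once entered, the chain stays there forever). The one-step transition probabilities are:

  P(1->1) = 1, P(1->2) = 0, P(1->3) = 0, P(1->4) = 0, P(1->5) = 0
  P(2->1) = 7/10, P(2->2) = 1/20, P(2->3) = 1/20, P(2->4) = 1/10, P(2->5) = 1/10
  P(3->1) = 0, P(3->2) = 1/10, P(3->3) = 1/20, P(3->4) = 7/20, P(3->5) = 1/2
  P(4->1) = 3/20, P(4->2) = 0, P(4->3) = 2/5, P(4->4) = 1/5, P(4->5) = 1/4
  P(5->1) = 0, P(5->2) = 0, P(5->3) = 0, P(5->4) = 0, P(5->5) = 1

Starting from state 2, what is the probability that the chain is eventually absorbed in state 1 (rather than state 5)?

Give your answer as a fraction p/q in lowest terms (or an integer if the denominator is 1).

Answer: 3607/4648

Derivation:
Let a_i = P(absorbed in 1 | start in state i).
Boundary conditions: a_1 = 1, a_5 = 0.
For each transient state i, a_i = sum_j P(i->j) * a_j:
  a_2 = 7/10*a_1 + 1/20*a_2 + 1/20*a_3 + 1/10*a_4 + 1/10*a_5
  a_3 = 0*a_1 + 1/10*a_2 + 1/20*a_3 + 7/20*a_4 + 1/2*a_5
  a_4 = 3/20*a_1 + 0*a_2 + 2/5*a_3 + 1/5*a_4 + 1/4*a_5

Substituting a_1 = 1 and a_5 = 0, rearrange to (I - Q) a = r where r[i] = P(i -> 1):
  [19/20, -1/20, -1/10] . (a_2, a_3, a_4) = 7/10
  [-1/10, 19/20, -7/20] . (a_2, a_3, a_4) = 0
  [0, -2/5, 4/5] . (a_2, a_3, a_4) = 3/20

Solving yields:
  a_2 = 3607/4648
  a_3 = 859/4648
  a_4 = 1301/4648

Starting state is 2, so the absorption probability is a_2 = 3607/4648.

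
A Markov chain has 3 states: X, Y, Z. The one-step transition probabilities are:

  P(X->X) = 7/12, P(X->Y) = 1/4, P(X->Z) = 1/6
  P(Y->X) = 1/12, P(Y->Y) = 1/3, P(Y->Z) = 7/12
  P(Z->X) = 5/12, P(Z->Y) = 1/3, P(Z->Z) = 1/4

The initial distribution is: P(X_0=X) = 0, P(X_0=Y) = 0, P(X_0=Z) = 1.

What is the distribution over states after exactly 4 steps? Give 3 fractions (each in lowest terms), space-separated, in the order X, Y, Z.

Answer: 983/2592 391/1296 827/2592

Derivation:
Propagating the distribution step by step (d_{t+1} = d_t * P):
d_0 = (X=0, Y=0, Z=1)
  d_1[X] = 0*7/12 + 0*1/12 + 1*5/12 = 5/12
  d_1[Y] = 0*1/4 + 0*1/3 + 1*1/3 = 1/3
  d_1[Z] = 0*1/6 + 0*7/12 + 1*1/4 = 1/4
d_1 = (X=5/12, Y=1/3, Z=1/4)
  d_2[X] = 5/12*7/12 + 1/3*1/12 + 1/4*5/12 = 3/8
  d_2[Y] = 5/12*1/4 + 1/3*1/3 + 1/4*1/3 = 43/144
  d_2[Z] = 5/12*1/6 + 1/3*7/12 + 1/4*1/4 = 47/144
d_2 = (X=3/8, Y=43/144, Z=47/144)
  d_3[X] = 3/8*7/12 + 43/144*1/12 + 47/144*5/12 = 41/108
  d_3[Y] = 3/8*1/4 + 43/144*1/3 + 47/144*1/3 = 29/96
  d_3[Z] = 3/8*1/6 + 43/144*7/12 + 47/144*1/4 = 275/864
d_3 = (X=41/108, Y=29/96, Z=275/864)
  d_4[X] = 41/108*7/12 + 29/96*1/12 + 275/864*5/12 = 983/2592
  d_4[Y] = 41/108*1/4 + 29/96*1/3 + 275/864*1/3 = 391/1296
  d_4[Z] = 41/108*1/6 + 29/96*7/12 + 275/864*1/4 = 827/2592
d_4 = (X=983/2592, Y=391/1296, Z=827/2592)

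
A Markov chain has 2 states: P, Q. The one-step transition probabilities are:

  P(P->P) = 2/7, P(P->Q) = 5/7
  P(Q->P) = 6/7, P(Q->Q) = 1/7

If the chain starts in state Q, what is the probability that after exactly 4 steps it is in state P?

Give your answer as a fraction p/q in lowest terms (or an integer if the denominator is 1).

Computing P^4 by repeated multiplication:
P^1 =
  P: [2/7, 5/7]
  Q: [6/7, 1/7]
P^2 =
  P: [34/49, 15/49]
  Q: [18/49, 31/49]
P^3 =
  P: [158/343, 185/343]
  Q: [222/343, 121/343]
P^4 =
  P: [1426/2401, 975/2401]
  Q: [1170/2401, 1231/2401]

(P^4)[Q -> P] = 1170/2401

Answer: 1170/2401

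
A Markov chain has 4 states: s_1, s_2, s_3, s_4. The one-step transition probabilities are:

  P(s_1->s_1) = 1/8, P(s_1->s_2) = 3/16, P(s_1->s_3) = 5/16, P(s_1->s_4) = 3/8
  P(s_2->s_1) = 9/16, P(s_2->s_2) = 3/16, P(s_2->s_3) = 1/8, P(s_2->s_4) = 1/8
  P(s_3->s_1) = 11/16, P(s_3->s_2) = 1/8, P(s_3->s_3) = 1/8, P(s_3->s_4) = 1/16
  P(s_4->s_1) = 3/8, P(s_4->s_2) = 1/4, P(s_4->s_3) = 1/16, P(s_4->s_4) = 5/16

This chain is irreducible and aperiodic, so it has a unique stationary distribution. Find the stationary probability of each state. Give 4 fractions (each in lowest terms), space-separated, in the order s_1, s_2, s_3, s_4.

The stationary distribution satisfies pi = pi * P, i.e.:
  pi_s_1 = 1/8*pi_s_1 + 9/16*pi_s_2 + 11/16*pi_s_3 + 3/8*pi_s_4
  pi_s_2 = 3/16*pi_s_1 + 3/16*pi_s_2 + 1/8*pi_s_3 + 1/4*pi_s_4
  pi_s_3 = 5/16*pi_s_1 + 1/8*pi_s_2 + 1/8*pi_s_3 + 1/16*pi_s_4
  pi_s_4 = 3/8*pi_s_1 + 1/8*pi_s_2 + 1/16*pi_s_3 + 5/16*pi_s_4
with normalization: pi_s_1 + pi_s_2 + pi_s_3 + pi_s_4 = 1.

Using the first 3 balance equations plus normalization, the linear system A*pi = b is:
  [-7/8, 9/16, 11/16, 3/8] . pi = 0
  [3/16, -13/16, 1/8, 1/4] . pi = 0
  [5/16, 1/8, -7/8, 1/16] . pi = 0
  [1, 1, 1, 1] . pi = 1

Solving yields:
  pi_s_1 = 1821/4874
  pi_s_2 = 937/4874
  pi_s_3 = 873/4874
  pi_s_4 = 1243/4874

Verification (pi * P):
  1821/4874*1/8 + 937/4874*9/16 + 873/4874*11/16 + 1243/4874*3/8 = 1821/4874 = pi_s_1  (ok)
  1821/4874*3/16 + 937/4874*3/16 + 873/4874*1/8 + 1243/4874*1/4 = 937/4874 = pi_s_2  (ok)
  1821/4874*5/16 + 937/4874*1/8 + 873/4874*1/8 + 1243/4874*1/16 = 873/4874 = pi_s_3  (ok)
  1821/4874*3/8 + 937/4874*1/8 + 873/4874*1/16 + 1243/4874*5/16 = 1243/4874 = pi_s_4  (ok)

Answer: 1821/4874 937/4874 873/4874 1243/4874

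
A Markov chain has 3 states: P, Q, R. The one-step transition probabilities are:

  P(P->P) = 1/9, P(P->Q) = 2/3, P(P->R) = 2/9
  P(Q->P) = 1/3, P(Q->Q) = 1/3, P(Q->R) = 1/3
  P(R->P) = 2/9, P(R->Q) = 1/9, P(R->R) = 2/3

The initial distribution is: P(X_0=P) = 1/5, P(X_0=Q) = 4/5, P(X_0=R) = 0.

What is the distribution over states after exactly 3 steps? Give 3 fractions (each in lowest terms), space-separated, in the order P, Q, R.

Answer: 287/1215 1172/3645 1612/3645

Derivation:
Propagating the distribution step by step (d_{t+1} = d_t * P):
d_0 = (P=1/5, Q=4/5, R=0)
  d_1[P] = 1/5*1/9 + 4/5*1/3 + 0*2/9 = 13/45
  d_1[Q] = 1/5*2/3 + 4/5*1/3 + 0*1/9 = 2/5
  d_1[R] = 1/5*2/9 + 4/5*1/3 + 0*2/3 = 14/45
d_1 = (P=13/45, Q=2/5, R=14/45)
  d_2[P] = 13/45*1/9 + 2/5*1/3 + 14/45*2/9 = 19/81
  d_2[Q] = 13/45*2/3 + 2/5*1/3 + 14/45*1/9 = 146/405
  d_2[R] = 13/45*2/9 + 2/5*1/3 + 14/45*2/3 = 164/405
d_2 = (P=19/81, Q=146/405, R=164/405)
  d_3[P] = 19/81*1/9 + 146/405*1/3 + 164/405*2/9 = 287/1215
  d_3[Q] = 19/81*2/3 + 146/405*1/3 + 164/405*1/9 = 1172/3645
  d_3[R] = 19/81*2/9 + 146/405*1/3 + 164/405*2/3 = 1612/3645
d_3 = (P=287/1215, Q=1172/3645, R=1612/3645)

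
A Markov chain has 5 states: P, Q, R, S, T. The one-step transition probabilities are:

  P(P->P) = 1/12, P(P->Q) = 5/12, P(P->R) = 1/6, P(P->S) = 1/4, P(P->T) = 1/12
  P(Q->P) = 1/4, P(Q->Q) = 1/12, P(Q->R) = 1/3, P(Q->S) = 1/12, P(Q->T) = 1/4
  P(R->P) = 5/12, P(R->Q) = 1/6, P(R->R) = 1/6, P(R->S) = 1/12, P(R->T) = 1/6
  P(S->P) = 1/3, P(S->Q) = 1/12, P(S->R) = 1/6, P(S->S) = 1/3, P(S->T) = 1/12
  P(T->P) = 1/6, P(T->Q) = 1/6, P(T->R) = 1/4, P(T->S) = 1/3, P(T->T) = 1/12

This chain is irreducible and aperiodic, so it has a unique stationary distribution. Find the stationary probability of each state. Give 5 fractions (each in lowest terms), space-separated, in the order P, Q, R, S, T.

The stationary distribution satisfies pi = pi * P, i.e.:
  pi_P = 1/12*pi_P + 1/4*pi_Q + 5/12*pi_R + 1/3*pi_S + 1/6*pi_T
  pi_Q = 5/12*pi_P + 1/12*pi_Q + 1/6*pi_R + 1/12*pi_S + 1/6*pi_T
  pi_R = 1/6*pi_P + 1/3*pi_Q + 1/6*pi_R + 1/6*pi_S + 1/4*pi_T
  pi_S = 1/4*pi_P + 1/12*pi_Q + 1/12*pi_R + 1/3*pi_S + 1/3*pi_T
  pi_T = 1/12*pi_P + 1/4*pi_Q + 1/6*pi_R + 1/12*pi_S + 1/12*pi_T
with normalization: pi_P + pi_Q + pi_R + pi_S + pi_T = 1.

Using the first 4 balance equations plus normalization, the linear system A*pi = b is:
  [-11/12, 1/4, 5/12, 1/3, 1/6] . pi = 0
  [5/12, -11/12, 1/6, 1/12, 1/6] . pi = 0
  [1/6, 1/3, -5/6, 1/6, 1/4] . pi = 0
  [1/4, 1/12, 1/12, -2/3, 1/3] . pi = 0
  [1, 1, 1, 1, 1] . pi = 1

Solving yields:
  pi_P = 3203/12818
  pi_Q = 2503/12818
  pi_R = 1348/6409
  pi_S = 1353/6409
  pi_T = 855/6409

Verification (pi * P):
  3203/12818*1/12 + 2503/12818*1/4 + 1348/6409*5/12 + 1353/6409*1/3 + 855/6409*1/6 = 3203/12818 = pi_P  (ok)
  3203/12818*5/12 + 2503/12818*1/12 + 1348/6409*1/6 + 1353/6409*1/12 + 855/6409*1/6 = 2503/12818 = pi_Q  (ok)
  3203/12818*1/6 + 2503/12818*1/3 + 1348/6409*1/6 + 1353/6409*1/6 + 855/6409*1/4 = 1348/6409 = pi_R  (ok)
  3203/12818*1/4 + 2503/12818*1/12 + 1348/6409*1/12 + 1353/6409*1/3 + 855/6409*1/3 = 1353/6409 = pi_S  (ok)
  3203/12818*1/12 + 2503/12818*1/4 + 1348/6409*1/6 + 1353/6409*1/12 + 855/6409*1/12 = 855/6409 = pi_T  (ok)

Answer: 3203/12818 2503/12818 1348/6409 1353/6409 855/6409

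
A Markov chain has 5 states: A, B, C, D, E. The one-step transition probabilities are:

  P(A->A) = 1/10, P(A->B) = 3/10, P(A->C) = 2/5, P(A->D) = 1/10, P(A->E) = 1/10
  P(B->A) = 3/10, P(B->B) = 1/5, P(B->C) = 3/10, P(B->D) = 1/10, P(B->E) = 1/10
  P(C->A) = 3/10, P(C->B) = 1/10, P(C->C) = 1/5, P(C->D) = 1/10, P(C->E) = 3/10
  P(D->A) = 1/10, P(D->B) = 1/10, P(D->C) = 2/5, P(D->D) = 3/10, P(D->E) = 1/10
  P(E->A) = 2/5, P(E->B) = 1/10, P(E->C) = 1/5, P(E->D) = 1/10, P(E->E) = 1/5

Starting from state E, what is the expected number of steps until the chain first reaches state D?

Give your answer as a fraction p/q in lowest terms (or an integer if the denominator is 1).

Let h_i = expected steps to first reach D from state i.
Boundary: h_D = 0.
First-step equations for the other states:
  h_A = 1 + 1/10*h_A + 3/10*h_B + 2/5*h_C + 1/10*h_D + 1/10*h_E
  h_B = 1 + 3/10*h_A + 1/5*h_B + 3/10*h_C + 1/10*h_D + 1/10*h_E
  h_C = 1 + 3/10*h_A + 1/10*h_B + 1/5*h_C + 1/10*h_D + 3/10*h_E
  h_E = 1 + 2/5*h_A + 1/10*h_B + 1/5*h_C + 1/10*h_D + 1/5*h_E

Substituting h_D = 0 and rearranging gives the linear system (I - Q) h = 1:
  [9/10, -3/10, -2/5, -1/10] . (h_A, h_B, h_C, h_E) = 1
  [-3/10, 4/5, -3/10, -1/10] . (h_A, h_B, h_C, h_E) = 1
  [-3/10, -1/10, 4/5, -3/10] . (h_A, h_B, h_C, h_E) = 1
  [-2/5, -1/10, -1/5, 4/5] . (h_A, h_B, h_C, h_E) = 1

Solving yields:
  h_A = 10
  h_B = 10
  h_C = 10
  h_E = 10

Starting state is E, so the expected hitting time is h_E = 10.

Answer: 10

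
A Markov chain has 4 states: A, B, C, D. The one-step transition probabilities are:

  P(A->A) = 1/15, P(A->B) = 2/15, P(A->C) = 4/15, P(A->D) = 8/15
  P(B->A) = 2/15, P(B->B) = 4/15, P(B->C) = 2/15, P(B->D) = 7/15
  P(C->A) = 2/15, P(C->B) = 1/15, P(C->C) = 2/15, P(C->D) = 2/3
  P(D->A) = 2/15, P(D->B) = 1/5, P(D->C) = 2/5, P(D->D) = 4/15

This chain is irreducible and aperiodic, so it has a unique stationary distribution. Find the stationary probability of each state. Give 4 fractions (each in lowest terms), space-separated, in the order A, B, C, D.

The stationary distribution satisfies pi = pi * P, i.e.:
  pi_A = 1/15*pi_A + 2/15*pi_B + 2/15*pi_C + 2/15*pi_D
  pi_B = 2/15*pi_A + 4/15*pi_B + 1/15*pi_C + 1/5*pi_D
  pi_C = 4/15*pi_A + 2/15*pi_B + 2/15*pi_C + 2/5*pi_D
  pi_D = 8/15*pi_A + 7/15*pi_B + 2/3*pi_C + 4/15*pi_D
with normalization: pi_A + pi_B + pi_C + pi_D = 1.

Using the first 3 balance equations plus normalization, the linear system A*pi = b is:
  [-14/15, 2/15, 2/15, 2/15] . pi = 0
  [2/15, -11/15, 1/15, 1/5] . pi = 0
  [4/15, 2/15, -13/15, 2/5] . pi = 0
  [1, 1, 1, 1] . pi = 1

Solving yields:
  pi_A = 1/8
  pi_B = 115/688
  pi_C = 23/86
  pi_D = 303/688

Verification (pi * P):
  1/8*1/15 + 115/688*2/15 + 23/86*2/15 + 303/688*2/15 = 1/8 = pi_A  (ok)
  1/8*2/15 + 115/688*4/15 + 23/86*1/15 + 303/688*1/5 = 115/688 = pi_B  (ok)
  1/8*4/15 + 115/688*2/15 + 23/86*2/15 + 303/688*2/5 = 23/86 = pi_C  (ok)
  1/8*8/15 + 115/688*7/15 + 23/86*2/3 + 303/688*4/15 = 303/688 = pi_D  (ok)

Answer: 1/8 115/688 23/86 303/688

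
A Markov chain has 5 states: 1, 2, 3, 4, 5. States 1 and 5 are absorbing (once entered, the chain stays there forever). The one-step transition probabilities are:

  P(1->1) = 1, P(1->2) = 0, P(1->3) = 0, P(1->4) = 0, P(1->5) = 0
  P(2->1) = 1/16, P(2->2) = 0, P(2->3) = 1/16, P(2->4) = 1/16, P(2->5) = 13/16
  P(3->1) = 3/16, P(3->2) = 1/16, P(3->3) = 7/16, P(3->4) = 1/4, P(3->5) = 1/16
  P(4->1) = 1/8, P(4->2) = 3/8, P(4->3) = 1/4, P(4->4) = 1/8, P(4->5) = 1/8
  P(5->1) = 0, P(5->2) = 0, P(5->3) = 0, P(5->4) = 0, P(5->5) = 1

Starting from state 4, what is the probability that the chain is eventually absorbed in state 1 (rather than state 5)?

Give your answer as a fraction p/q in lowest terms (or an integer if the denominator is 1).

Answer: 277/832

Derivation:
Let a_i = P(absorbed in 1 | start in state i).
Boundary conditions: a_1 = 1, a_5 = 0.
For each transient state i, a_i = sum_j P(i->j) * a_j:
  a_2 = 1/16*a_1 + 0*a_2 + 1/16*a_3 + 1/16*a_4 + 13/16*a_5
  a_3 = 3/16*a_1 + 1/16*a_2 + 7/16*a_3 + 1/4*a_4 + 1/16*a_5
  a_4 = 1/8*a_1 + 3/8*a_2 + 1/4*a_3 + 1/8*a_4 + 1/8*a_5

Substituting a_1 = 1 and a_5 = 0, rearrange to (I - Q) a = r where r[i] = P(i -> 1):
  [1, -1/16, -1/16] . (a_2, a_3, a_4) = 1/16
  [-1/16, 9/16, -1/4] . (a_2, a_3, a_4) = 3/16
  [-3/8, -1/4, 7/8] . (a_2, a_3, a_4) = 1/8

Solving yields:
  a_2 = 95/832
  a_3 = 411/832
  a_4 = 277/832

Starting state is 4, so the absorption probability is a_4 = 277/832.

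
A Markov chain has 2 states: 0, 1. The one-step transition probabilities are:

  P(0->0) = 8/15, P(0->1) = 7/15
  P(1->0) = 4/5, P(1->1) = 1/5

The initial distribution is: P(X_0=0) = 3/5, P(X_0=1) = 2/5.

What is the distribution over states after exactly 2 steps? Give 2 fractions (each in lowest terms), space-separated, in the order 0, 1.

Answer: 236/375 139/375

Derivation:
Propagating the distribution step by step (d_{t+1} = d_t * P):
d_0 = (0=3/5, 1=2/5)
  d_1[0] = 3/5*8/15 + 2/5*4/5 = 16/25
  d_1[1] = 3/5*7/15 + 2/5*1/5 = 9/25
d_1 = (0=16/25, 1=9/25)
  d_2[0] = 16/25*8/15 + 9/25*4/5 = 236/375
  d_2[1] = 16/25*7/15 + 9/25*1/5 = 139/375
d_2 = (0=236/375, 1=139/375)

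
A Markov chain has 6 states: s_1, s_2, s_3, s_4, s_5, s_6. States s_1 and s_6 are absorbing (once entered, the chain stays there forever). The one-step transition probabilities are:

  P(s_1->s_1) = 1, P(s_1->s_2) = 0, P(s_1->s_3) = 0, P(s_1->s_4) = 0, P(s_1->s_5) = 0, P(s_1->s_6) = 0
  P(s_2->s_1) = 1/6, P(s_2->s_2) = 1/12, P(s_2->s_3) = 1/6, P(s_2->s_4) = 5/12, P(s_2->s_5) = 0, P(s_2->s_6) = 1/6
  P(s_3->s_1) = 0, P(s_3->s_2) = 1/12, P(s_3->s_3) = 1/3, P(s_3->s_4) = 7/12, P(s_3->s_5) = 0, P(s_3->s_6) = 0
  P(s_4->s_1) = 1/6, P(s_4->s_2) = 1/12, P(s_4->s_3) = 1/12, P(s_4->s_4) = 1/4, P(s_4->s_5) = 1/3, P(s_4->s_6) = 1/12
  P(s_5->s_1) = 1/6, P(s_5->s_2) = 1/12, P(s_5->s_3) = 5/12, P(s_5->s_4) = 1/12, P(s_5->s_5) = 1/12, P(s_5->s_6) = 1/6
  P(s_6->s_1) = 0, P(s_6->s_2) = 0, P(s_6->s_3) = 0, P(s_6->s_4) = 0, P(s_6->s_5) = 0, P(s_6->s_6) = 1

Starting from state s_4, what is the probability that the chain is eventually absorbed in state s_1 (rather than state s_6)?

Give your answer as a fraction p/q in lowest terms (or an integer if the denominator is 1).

Let a_i = P(absorbed in s_1 | start in state i).
Boundary conditions: a_s_1 = 1, a_s_6 = 0.
For each transient state i, a_i = sum_j P(i->j) * a_j:
  a_s_2 = 1/6*a_s_1 + 1/12*a_s_2 + 1/6*a_s_3 + 5/12*a_s_4 + 0*a_s_5 + 1/6*a_s_6
  a_s_3 = 0*a_s_1 + 1/12*a_s_2 + 1/3*a_s_3 + 7/12*a_s_4 + 0*a_s_5 + 0*a_s_6
  a_s_4 = 1/6*a_s_1 + 1/12*a_s_2 + 1/12*a_s_3 + 1/4*a_s_4 + 1/3*a_s_5 + 1/12*a_s_6
  a_s_5 = 1/6*a_s_1 + 1/12*a_s_2 + 5/12*a_s_3 + 1/12*a_s_4 + 1/12*a_s_5 + 1/6*a_s_6

Substituting a_s_1 = 1 and a_s_6 = 0, rearrange to (I - Q) a = r where r[i] = P(i -> s_1):
  [11/12, -1/6, -5/12, 0] . (a_s_2, a_s_3, a_s_4, a_s_5) = 1/6
  [-1/12, 2/3, -7/12, 0] . (a_s_2, a_s_3, a_s_4, a_s_5) = 0
  [-1/12, -1/12, 3/4, -1/3] . (a_s_2, a_s_3, a_s_4, a_s_5) = 1/6
  [-1/12, -5/12, -1/12, 11/12] . (a_s_2, a_s_3, a_s_4, a_s_5) = 1/6

Solving yields:
  a_s_2 = 41/73
  a_s_3 = 130/219
  a_s_4 = 131/219
  a_s_5 = 122/219

Starting state is s_4, so the absorption probability is a_s_4 = 131/219.

Answer: 131/219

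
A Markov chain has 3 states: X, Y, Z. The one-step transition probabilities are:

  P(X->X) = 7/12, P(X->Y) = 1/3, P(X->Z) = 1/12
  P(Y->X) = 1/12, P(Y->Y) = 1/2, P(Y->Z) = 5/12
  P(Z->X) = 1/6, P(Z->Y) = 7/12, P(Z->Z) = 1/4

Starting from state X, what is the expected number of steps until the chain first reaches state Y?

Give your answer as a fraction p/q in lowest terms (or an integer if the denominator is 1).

Let h_i = expected steps to first reach Y from state i.
Boundary: h_Y = 0.
First-step equations for the other states:
  h_X = 1 + 7/12*h_X + 1/3*h_Y + 1/12*h_Z
  h_Z = 1 + 1/6*h_X + 7/12*h_Y + 1/4*h_Z

Substituting h_Y = 0 and rearranging gives the linear system (I - Q) h = 1:
  [5/12, -1/12] . (h_X, h_Z) = 1
  [-1/6, 3/4] . (h_X, h_Z) = 1

Solving yields:
  h_X = 120/43
  h_Z = 84/43

Starting state is X, so the expected hitting time is h_X = 120/43.

Answer: 120/43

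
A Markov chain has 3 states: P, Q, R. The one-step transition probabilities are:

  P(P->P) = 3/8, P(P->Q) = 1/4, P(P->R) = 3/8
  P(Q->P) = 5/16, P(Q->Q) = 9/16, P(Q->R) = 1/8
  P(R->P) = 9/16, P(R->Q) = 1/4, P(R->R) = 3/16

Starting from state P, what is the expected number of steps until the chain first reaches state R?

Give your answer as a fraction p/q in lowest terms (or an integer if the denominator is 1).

Answer: 88/25

Derivation:
Let h_i = expected steps to first reach R from state i.
Boundary: h_R = 0.
First-step equations for the other states:
  h_P = 1 + 3/8*h_P + 1/4*h_Q + 3/8*h_R
  h_Q = 1 + 5/16*h_P + 9/16*h_Q + 1/8*h_R

Substituting h_R = 0 and rearranging gives the linear system (I - Q) h = 1:
  [5/8, -1/4] . (h_P, h_Q) = 1
  [-5/16, 7/16] . (h_P, h_Q) = 1

Solving yields:
  h_P = 88/25
  h_Q = 24/5

Starting state is P, so the expected hitting time is h_P = 88/25.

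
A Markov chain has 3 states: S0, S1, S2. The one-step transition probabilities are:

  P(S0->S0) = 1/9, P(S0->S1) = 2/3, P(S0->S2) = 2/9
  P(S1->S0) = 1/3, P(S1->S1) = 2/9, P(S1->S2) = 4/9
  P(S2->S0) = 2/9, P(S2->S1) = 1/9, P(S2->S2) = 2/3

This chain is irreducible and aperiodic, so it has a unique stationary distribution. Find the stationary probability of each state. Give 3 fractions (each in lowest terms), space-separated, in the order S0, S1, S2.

Answer: 17/75 4/15 38/75

Derivation:
The stationary distribution satisfies pi = pi * P, i.e.:
  pi_S0 = 1/9*pi_S0 + 1/3*pi_S1 + 2/9*pi_S2
  pi_S1 = 2/3*pi_S0 + 2/9*pi_S1 + 1/9*pi_S2
  pi_S2 = 2/9*pi_S0 + 4/9*pi_S1 + 2/3*pi_S2
with normalization: pi_S0 + pi_S1 + pi_S2 = 1.

Using the first 2 balance equations plus normalization, the linear system A*pi = b is:
  [-8/9, 1/3, 2/9] . pi = 0
  [2/3, -7/9, 1/9] . pi = 0
  [1, 1, 1] . pi = 1

Solving yields:
  pi_S0 = 17/75
  pi_S1 = 4/15
  pi_S2 = 38/75

Verification (pi * P):
  17/75*1/9 + 4/15*1/3 + 38/75*2/9 = 17/75 = pi_S0  (ok)
  17/75*2/3 + 4/15*2/9 + 38/75*1/9 = 4/15 = pi_S1  (ok)
  17/75*2/9 + 4/15*4/9 + 38/75*2/3 = 38/75 = pi_S2  (ok)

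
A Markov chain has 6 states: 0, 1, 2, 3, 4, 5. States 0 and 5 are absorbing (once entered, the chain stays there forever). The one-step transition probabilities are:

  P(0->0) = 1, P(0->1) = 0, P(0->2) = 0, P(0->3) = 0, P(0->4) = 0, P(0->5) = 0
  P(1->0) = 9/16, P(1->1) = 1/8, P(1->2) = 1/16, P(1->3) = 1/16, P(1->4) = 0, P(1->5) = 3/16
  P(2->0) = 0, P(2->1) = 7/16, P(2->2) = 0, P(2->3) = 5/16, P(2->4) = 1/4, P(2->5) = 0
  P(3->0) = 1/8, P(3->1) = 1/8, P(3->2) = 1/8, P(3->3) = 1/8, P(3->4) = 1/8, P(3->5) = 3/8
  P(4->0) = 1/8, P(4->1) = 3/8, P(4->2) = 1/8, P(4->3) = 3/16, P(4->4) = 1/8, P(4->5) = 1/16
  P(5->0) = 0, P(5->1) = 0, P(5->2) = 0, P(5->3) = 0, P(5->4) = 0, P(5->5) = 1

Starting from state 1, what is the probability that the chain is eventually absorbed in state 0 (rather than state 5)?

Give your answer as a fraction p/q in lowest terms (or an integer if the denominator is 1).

Let a_i = P(absorbed in 0 | start in state i).
Boundary conditions: a_0 = 1, a_5 = 0.
For each transient state i, a_i = sum_j P(i->j) * a_j:
  a_1 = 9/16*a_0 + 1/8*a_1 + 1/16*a_2 + 1/16*a_3 + 0*a_4 + 3/16*a_5
  a_2 = 0*a_0 + 7/16*a_1 + 0*a_2 + 5/16*a_3 + 1/4*a_4 + 0*a_5
  a_3 = 1/8*a_0 + 1/8*a_1 + 1/8*a_2 + 1/8*a_3 + 1/8*a_4 + 3/8*a_5
  a_4 = 1/8*a_0 + 3/8*a_1 + 1/8*a_2 + 3/16*a_3 + 1/8*a_4 + 1/16*a_5

Substituting a_0 = 1 and a_5 = 0, rearrange to (I - Q) a = r where r[i] = P(i -> 0):
  [7/8, -1/16, -1/16, 0] . (a_1, a_2, a_3, a_4) = 9/16
  [-7/16, 1, -5/16, -1/4] . (a_1, a_2, a_3, a_4) = 0
  [-1/8, -1/8, 7/8, -1/8] . (a_1, a_2, a_3, a_4) = 1/8
  [-3/8, -1/8, -3/16, 7/8] . (a_1, a_2, a_3, a_4) = 1/8

Solving yields:
  a_1 = 12752/17815
  a_2 = 2141/3563
  a_3 = 7488/17815
  a_4 = 1592/2545

Starting state is 1, so the absorption probability is a_1 = 12752/17815.

Answer: 12752/17815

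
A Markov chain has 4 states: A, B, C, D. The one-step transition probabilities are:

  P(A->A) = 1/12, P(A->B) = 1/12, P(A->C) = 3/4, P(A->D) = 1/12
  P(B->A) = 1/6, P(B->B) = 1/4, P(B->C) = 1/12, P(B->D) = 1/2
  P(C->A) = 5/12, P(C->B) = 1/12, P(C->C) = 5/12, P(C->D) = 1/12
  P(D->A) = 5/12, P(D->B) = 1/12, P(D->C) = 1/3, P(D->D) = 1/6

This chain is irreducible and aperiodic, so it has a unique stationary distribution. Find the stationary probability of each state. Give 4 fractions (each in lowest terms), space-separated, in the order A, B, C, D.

The stationary distribution satisfies pi = pi * P, i.e.:
  pi_A = 1/12*pi_A + 1/6*pi_B + 5/12*pi_C + 5/12*pi_D
  pi_B = 1/12*pi_A + 1/4*pi_B + 1/12*pi_C + 1/12*pi_D
  pi_C = 3/4*pi_A + 1/12*pi_B + 5/12*pi_C + 1/3*pi_D
  pi_D = 1/12*pi_A + 1/2*pi_B + 1/12*pi_C + 1/6*pi_D
with normalization: pi_A + pi_B + pi_C + pi_D = 1.

Using the first 3 balance equations plus normalization, the linear system A*pi = b is:
  [-11/12, 1/6, 5/12, 5/12] . pi = 0
  [1/12, -3/4, 1/12, 1/12] . pi = 0
  [3/4, 1/12, -7/12, 1/3] . pi = 0
  [1, 1, 1, 1] . pi = 1

Solving yields:
  pi_A = 47/160
  pi_B = 1/10
  pi_C = 827/1760
  pi_D = 3/22

Verification (pi * P):
  47/160*1/12 + 1/10*1/6 + 827/1760*5/12 + 3/22*5/12 = 47/160 = pi_A  (ok)
  47/160*1/12 + 1/10*1/4 + 827/1760*1/12 + 3/22*1/12 = 1/10 = pi_B  (ok)
  47/160*3/4 + 1/10*1/12 + 827/1760*5/12 + 3/22*1/3 = 827/1760 = pi_C  (ok)
  47/160*1/12 + 1/10*1/2 + 827/1760*1/12 + 3/22*1/6 = 3/22 = pi_D  (ok)

Answer: 47/160 1/10 827/1760 3/22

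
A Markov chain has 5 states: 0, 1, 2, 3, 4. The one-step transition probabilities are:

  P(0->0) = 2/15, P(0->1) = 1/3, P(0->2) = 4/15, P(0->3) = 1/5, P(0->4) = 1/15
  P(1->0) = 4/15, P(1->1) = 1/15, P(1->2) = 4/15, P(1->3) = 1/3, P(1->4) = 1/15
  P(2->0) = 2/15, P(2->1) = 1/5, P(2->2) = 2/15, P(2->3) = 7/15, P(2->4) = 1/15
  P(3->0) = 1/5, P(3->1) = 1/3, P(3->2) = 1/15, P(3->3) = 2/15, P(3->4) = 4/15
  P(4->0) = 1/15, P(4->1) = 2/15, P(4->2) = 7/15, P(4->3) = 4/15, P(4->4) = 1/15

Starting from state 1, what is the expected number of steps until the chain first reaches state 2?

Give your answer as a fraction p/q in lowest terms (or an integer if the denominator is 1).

Let h_i = expected steps to first reach 2 from state i.
Boundary: h_2 = 0.
First-step equations for the other states:
  h_0 = 1 + 2/15*h_0 + 1/3*h_1 + 4/15*h_2 + 1/5*h_3 + 1/15*h_4
  h_1 = 1 + 4/15*h_0 + 1/15*h_1 + 4/15*h_2 + 1/3*h_3 + 1/15*h_4
  h_3 = 1 + 1/5*h_0 + 1/3*h_1 + 1/15*h_2 + 2/15*h_3 + 4/15*h_4
  h_4 = 1 + 1/15*h_0 + 2/15*h_1 + 7/15*h_2 + 4/15*h_3 + 1/15*h_4

Substituting h_2 = 0 and rearranging gives the linear system (I - Q) h = 1:
  [13/15, -1/3, -1/5, -1/15] . (h_0, h_1, h_3, h_4) = 1
  [-4/15, 14/15, -1/3, -1/15] . (h_0, h_1, h_3, h_4) = 1
  [-1/5, -1/3, 13/15, -4/15] . (h_0, h_1, h_3, h_4) = 1
  [-1/15, -2/15, -4/15, 14/15] . (h_0, h_1, h_3, h_4) = 1

Solving yields:
  h_0 = 4521/1103
  h_1 = 4593/1103
  h_3 = 5205/1103
  h_4 = 3648/1103

Starting state is 1, so the expected hitting time is h_1 = 4593/1103.

Answer: 4593/1103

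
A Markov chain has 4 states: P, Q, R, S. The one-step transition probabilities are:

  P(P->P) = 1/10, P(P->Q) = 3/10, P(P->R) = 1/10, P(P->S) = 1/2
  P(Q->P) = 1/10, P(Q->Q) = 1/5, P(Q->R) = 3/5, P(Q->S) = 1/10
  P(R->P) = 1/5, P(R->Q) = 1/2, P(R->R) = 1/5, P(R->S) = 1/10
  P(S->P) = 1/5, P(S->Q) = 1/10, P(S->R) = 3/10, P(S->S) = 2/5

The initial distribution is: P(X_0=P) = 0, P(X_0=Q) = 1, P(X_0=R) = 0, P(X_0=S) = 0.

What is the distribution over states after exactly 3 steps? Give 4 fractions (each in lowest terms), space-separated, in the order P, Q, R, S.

Answer: 29/200 71/250 44/125 219/1000

Derivation:
Propagating the distribution step by step (d_{t+1} = d_t * P):
d_0 = (P=0, Q=1, R=0, S=0)
  d_1[P] = 0*1/10 + 1*1/10 + 0*1/5 + 0*1/5 = 1/10
  d_1[Q] = 0*3/10 + 1*1/5 + 0*1/2 + 0*1/10 = 1/5
  d_1[R] = 0*1/10 + 1*3/5 + 0*1/5 + 0*3/10 = 3/5
  d_1[S] = 0*1/2 + 1*1/10 + 0*1/10 + 0*2/5 = 1/10
d_1 = (P=1/10, Q=1/5, R=3/5, S=1/10)
  d_2[P] = 1/10*1/10 + 1/5*1/10 + 3/5*1/5 + 1/10*1/5 = 17/100
  d_2[Q] = 1/10*3/10 + 1/5*1/5 + 3/5*1/2 + 1/10*1/10 = 19/50
  d_2[R] = 1/10*1/10 + 1/5*3/5 + 3/5*1/5 + 1/10*3/10 = 7/25
  d_2[S] = 1/10*1/2 + 1/5*1/10 + 3/5*1/10 + 1/10*2/5 = 17/100
d_2 = (P=17/100, Q=19/50, R=7/25, S=17/100)
  d_3[P] = 17/100*1/10 + 19/50*1/10 + 7/25*1/5 + 17/100*1/5 = 29/200
  d_3[Q] = 17/100*3/10 + 19/50*1/5 + 7/25*1/2 + 17/100*1/10 = 71/250
  d_3[R] = 17/100*1/10 + 19/50*3/5 + 7/25*1/5 + 17/100*3/10 = 44/125
  d_3[S] = 17/100*1/2 + 19/50*1/10 + 7/25*1/10 + 17/100*2/5 = 219/1000
d_3 = (P=29/200, Q=71/250, R=44/125, S=219/1000)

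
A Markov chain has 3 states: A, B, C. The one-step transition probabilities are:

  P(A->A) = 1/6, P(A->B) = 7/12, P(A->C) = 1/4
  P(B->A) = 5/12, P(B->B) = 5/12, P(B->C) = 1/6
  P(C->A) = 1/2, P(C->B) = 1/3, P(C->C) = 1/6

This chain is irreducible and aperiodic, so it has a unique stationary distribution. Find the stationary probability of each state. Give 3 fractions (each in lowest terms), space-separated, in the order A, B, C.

Answer: 62/179 82/179 35/179

Derivation:
The stationary distribution satisfies pi = pi * P, i.e.:
  pi_A = 1/6*pi_A + 5/12*pi_B + 1/2*pi_C
  pi_B = 7/12*pi_A + 5/12*pi_B + 1/3*pi_C
  pi_C = 1/4*pi_A + 1/6*pi_B + 1/6*pi_C
with normalization: pi_A + pi_B + pi_C = 1.

Using the first 2 balance equations plus normalization, the linear system A*pi = b is:
  [-5/6, 5/12, 1/2] . pi = 0
  [7/12, -7/12, 1/3] . pi = 0
  [1, 1, 1] . pi = 1

Solving yields:
  pi_A = 62/179
  pi_B = 82/179
  pi_C = 35/179

Verification (pi * P):
  62/179*1/6 + 82/179*5/12 + 35/179*1/2 = 62/179 = pi_A  (ok)
  62/179*7/12 + 82/179*5/12 + 35/179*1/3 = 82/179 = pi_B  (ok)
  62/179*1/4 + 82/179*1/6 + 35/179*1/6 = 35/179 = pi_C  (ok)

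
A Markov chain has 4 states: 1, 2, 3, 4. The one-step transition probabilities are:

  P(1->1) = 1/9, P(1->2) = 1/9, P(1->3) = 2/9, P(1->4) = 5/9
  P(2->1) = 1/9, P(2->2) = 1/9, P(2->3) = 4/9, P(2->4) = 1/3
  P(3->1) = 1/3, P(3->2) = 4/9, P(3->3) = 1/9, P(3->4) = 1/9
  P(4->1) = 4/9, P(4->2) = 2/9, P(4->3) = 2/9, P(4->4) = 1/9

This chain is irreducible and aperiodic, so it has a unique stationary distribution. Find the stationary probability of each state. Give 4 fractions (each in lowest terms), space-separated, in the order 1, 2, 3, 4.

The stationary distribution satisfies pi = pi * P, i.e.:
  pi_1 = 1/9*pi_1 + 1/9*pi_2 + 1/3*pi_3 + 4/9*pi_4
  pi_2 = 1/9*pi_1 + 1/9*pi_2 + 4/9*pi_3 + 2/9*pi_4
  pi_3 = 2/9*pi_1 + 4/9*pi_2 + 1/9*pi_3 + 2/9*pi_4
  pi_4 = 5/9*pi_1 + 1/3*pi_2 + 1/9*pi_3 + 1/9*pi_4
with normalization: pi_1 + pi_2 + pi_3 + pi_4 = 1.

Using the first 3 balance equations plus normalization, the linear system A*pi = b is:
  [-8/9, 1/9, 1/3, 4/9] . pi = 0
  [1/9, -8/9, 4/9, 2/9] . pi = 0
  [2/9, 4/9, -8/9, 2/9] . pi = 0
  [1, 1, 1, 1] . pi = 1

Solving yields:
  pi_1 = 9/35
  pi_2 = 25/112
  pi_3 = 137/560
  pi_4 = 11/40

Verification (pi * P):
  9/35*1/9 + 25/112*1/9 + 137/560*1/3 + 11/40*4/9 = 9/35 = pi_1  (ok)
  9/35*1/9 + 25/112*1/9 + 137/560*4/9 + 11/40*2/9 = 25/112 = pi_2  (ok)
  9/35*2/9 + 25/112*4/9 + 137/560*1/9 + 11/40*2/9 = 137/560 = pi_3  (ok)
  9/35*5/9 + 25/112*1/3 + 137/560*1/9 + 11/40*1/9 = 11/40 = pi_4  (ok)

Answer: 9/35 25/112 137/560 11/40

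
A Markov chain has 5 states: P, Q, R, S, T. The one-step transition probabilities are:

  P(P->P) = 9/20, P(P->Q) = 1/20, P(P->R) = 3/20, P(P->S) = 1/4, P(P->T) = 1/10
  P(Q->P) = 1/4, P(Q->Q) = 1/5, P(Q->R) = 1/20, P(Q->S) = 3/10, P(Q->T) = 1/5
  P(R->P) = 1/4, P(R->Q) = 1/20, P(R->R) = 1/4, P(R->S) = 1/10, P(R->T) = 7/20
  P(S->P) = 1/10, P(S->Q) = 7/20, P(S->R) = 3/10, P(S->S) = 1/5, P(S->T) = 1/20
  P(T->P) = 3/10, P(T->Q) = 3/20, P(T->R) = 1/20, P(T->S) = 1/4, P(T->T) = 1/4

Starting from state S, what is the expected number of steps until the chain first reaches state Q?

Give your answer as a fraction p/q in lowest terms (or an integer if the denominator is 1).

Let h_i = expected steps to first reach Q from state i.
Boundary: h_Q = 0.
First-step equations for the other states:
  h_P = 1 + 9/20*h_P + 1/20*h_Q + 3/20*h_R + 1/4*h_S + 1/10*h_T
  h_R = 1 + 1/4*h_P + 1/20*h_Q + 1/4*h_R + 1/10*h_S + 7/20*h_T
  h_S = 1 + 1/10*h_P + 7/20*h_Q + 3/10*h_R + 1/5*h_S + 1/20*h_T
  h_T = 1 + 3/10*h_P + 3/20*h_Q + 1/20*h_R + 1/4*h_S + 1/4*h_T

Substituting h_Q = 0 and rearranging gives the linear system (I - Q) h = 1:
  [11/20, -3/20, -1/4, -1/10] . (h_P, h_R, h_S, h_T) = 1
  [-1/4, 3/4, -1/10, -7/20] . (h_P, h_R, h_S, h_T) = 1
  [-1/10, -3/10, 4/5, -1/20] . (h_P, h_R, h_S, h_T) = 1
  [-3/10, -1/20, -1/4, 3/4] . (h_P, h_R, h_S, h_T) = 1

Solving yields:
  h_P = 3020/391
  h_R = 180/23
  h_S = 2180/391
  h_T = 2660/391

Starting state is S, so the expected hitting time is h_S = 2180/391.

Answer: 2180/391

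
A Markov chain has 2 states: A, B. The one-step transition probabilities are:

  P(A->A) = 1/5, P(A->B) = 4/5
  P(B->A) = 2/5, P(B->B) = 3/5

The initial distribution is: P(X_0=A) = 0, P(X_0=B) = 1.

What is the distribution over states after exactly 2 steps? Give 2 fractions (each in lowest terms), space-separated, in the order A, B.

Propagating the distribution step by step (d_{t+1} = d_t * P):
d_0 = (A=0, B=1)
  d_1[A] = 0*1/5 + 1*2/5 = 2/5
  d_1[B] = 0*4/5 + 1*3/5 = 3/5
d_1 = (A=2/5, B=3/5)
  d_2[A] = 2/5*1/5 + 3/5*2/5 = 8/25
  d_2[B] = 2/5*4/5 + 3/5*3/5 = 17/25
d_2 = (A=8/25, B=17/25)

Answer: 8/25 17/25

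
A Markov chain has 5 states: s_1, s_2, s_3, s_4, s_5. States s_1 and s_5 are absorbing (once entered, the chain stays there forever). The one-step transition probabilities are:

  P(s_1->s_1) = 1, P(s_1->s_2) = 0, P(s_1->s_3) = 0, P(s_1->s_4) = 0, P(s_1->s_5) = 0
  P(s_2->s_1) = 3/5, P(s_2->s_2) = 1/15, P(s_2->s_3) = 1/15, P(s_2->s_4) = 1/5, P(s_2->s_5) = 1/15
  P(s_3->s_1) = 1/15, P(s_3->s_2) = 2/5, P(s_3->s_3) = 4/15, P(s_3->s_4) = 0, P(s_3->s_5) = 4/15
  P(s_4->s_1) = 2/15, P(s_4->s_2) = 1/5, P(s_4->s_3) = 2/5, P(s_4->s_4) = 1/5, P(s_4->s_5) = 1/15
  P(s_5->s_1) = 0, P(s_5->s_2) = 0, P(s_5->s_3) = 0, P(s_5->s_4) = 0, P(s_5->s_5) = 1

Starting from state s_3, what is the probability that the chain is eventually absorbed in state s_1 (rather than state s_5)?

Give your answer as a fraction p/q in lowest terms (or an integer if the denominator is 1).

Answer: 281/523

Derivation:
Let a_i = P(absorbed in s_1 | start in state i).
Boundary conditions: a_s_1 = 1, a_s_5 = 0.
For each transient state i, a_i = sum_j P(i->j) * a_j:
  a_s_2 = 3/5*a_s_1 + 1/15*a_s_2 + 1/15*a_s_3 + 1/5*a_s_4 + 1/15*a_s_5
  a_s_3 = 1/15*a_s_1 + 2/5*a_s_2 + 4/15*a_s_3 + 0*a_s_4 + 4/15*a_s_5
  a_s_4 = 2/15*a_s_1 + 1/5*a_s_2 + 2/5*a_s_3 + 1/5*a_s_4 + 1/15*a_s_5

Substituting a_s_1 = 1 and a_s_5 = 0, rearrange to (I - Q) a = r where r[i] = P(i -> s_1):
  [14/15, -1/15, -1/5] . (a_s_2, a_s_3, a_s_4) = 3/5
  [-2/5, 11/15, 0] . (a_s_2, a_s_3, a_s_4) = 1/15
  [-1/5, -2/5, 4/5] . (a_s_2, a_s_3, a_s_4) = 2/15

Solving yields:
  a_s_2 = 428/523
  a_s_3 = 281/523
  a_s_4 = 1004/1569

Starting state is s_3, so the absorption probability is a_s_3 = 281/523.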